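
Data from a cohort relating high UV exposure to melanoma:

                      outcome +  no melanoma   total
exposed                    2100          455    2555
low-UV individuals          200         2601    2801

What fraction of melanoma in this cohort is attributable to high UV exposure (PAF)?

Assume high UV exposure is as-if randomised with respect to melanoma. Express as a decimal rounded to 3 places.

PAF ≈ 0.834

p₁ = P(outcome | exposed) = 2100/2555 = 0.82192
p₀ = P(outcome | unexposed) = 200/2801 = 0.071403
Exposure prevalence π = 2555/5356 = 0.47704; overall risk P(Y=1) = 0.42942.
Under exogeneity, PAF = [P(Y=1) − p₀]/P(Y=1).
PAF = (0.42942 − 0.071403) / 0.42942 ≈ 0.8337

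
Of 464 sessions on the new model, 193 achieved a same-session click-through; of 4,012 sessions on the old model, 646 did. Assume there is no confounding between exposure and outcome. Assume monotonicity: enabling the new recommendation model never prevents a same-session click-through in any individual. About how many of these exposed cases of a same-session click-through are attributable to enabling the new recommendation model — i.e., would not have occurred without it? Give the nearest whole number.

p₁ = P(outcome | exposed) = 193/464 = 0.41595
p₀ = P(outcome | unexposed) = 646/4012 = 0.16102
PN = (p₁ − p₀)/p₁ = (0.41595 − 0.16102) / 0.41595 ≈ 0.61289.
Attributable cases ≈ PN × (exposed cases) = 0.61289 × 193 ≈ 118.29.

about 118 cases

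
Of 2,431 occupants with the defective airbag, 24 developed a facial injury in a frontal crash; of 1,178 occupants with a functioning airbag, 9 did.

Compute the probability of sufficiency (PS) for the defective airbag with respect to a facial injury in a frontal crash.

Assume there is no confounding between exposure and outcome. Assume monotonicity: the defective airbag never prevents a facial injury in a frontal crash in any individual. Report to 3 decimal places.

p₁ = P(outcome | exposed) = 24/2431 = 0.0098725
p₀ = P(outcome | unexposed) = 9/1178 = 0.0076401
Under exogeneity and monotonicity, PS = (p₁ − p₀) / (1 − p₀).
PS = (0.0098725 − 0.0076401) / (1 − 0.0076401) = 0.0022324 / 0.99236 ≈ 0.0022

PS ≈ 0.002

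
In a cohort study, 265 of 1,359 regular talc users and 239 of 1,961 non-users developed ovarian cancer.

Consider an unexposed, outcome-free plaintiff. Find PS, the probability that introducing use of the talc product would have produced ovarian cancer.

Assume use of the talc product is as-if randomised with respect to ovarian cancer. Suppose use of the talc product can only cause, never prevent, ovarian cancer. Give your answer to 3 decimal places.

PS ≈ 0.083

p₁ = P(outcome | exposed) = 265/1359 = 0.195
p₀ = P(outcome | unexposed) = 239/1961 = 0.12188
Under exogeneity and monotonicity, PS = (p₁ − p₀) / (1 − p₀).
PS = (0.195 − 0.12188) / (1 − 0.12188) = 0.07312 / 0.87812 ≈ 0.0833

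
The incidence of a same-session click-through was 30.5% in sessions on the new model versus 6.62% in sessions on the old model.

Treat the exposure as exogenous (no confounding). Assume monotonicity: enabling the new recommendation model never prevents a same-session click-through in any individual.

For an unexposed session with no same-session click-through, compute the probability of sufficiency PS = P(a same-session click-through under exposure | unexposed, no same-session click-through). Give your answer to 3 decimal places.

p₁ = 0.305, p₀ = 0.0662.
Under exogeneity and monotonicity, PS = (p₁ − p₀) / (1 − p₀).
PS = (0.305 − 0.0662) / (1 − 0.0662) = 0.2388 / 0.9338 ≈ 0.2557

PS ≈ 0.256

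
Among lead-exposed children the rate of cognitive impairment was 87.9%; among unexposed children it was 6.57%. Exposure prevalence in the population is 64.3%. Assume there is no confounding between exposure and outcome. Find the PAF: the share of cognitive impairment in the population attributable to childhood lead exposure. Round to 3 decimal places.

PAF ≈ 0.888

p₁ = 0.879, p₀ = 0.0657.
Overall risk P(Y=1) = π·p₁ + (1−π)·p₀ = 0.643×0.879 + 0.357×0.0657 = 0.58865.
Under exogeneity, PAF = [P(Y=1) − p₀] / P(Y=1).
PAF = (0.58865 − 0.0657) / 0.58865 ≈ 0.8884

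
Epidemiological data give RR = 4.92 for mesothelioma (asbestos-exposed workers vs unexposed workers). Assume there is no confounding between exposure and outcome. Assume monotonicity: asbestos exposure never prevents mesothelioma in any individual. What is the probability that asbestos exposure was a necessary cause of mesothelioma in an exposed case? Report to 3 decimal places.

Under exogeneity and monotonicity, PN = (RR − 1) / RR = 1 − 1/RR.
PN = (4.92 − 1) / 4.92 = 3.92 / 4.92 ≈ 0.7967

PN ≈ 0.797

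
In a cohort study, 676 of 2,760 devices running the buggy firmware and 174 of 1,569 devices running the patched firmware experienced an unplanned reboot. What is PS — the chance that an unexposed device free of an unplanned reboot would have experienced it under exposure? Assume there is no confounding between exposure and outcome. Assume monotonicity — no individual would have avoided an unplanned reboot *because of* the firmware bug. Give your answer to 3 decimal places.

p₁ = P(outcome | exposed) = 676/2760 = 0.24493
p₀ = P(outcome | unexposed) = 174/1569 = 0.1109
Under exogeneity and monotonicity, PS = (p₁ − p₀) / (1 − p₀).
PS = (0.24493 − 0.1109) / (1 − 0.1109) = 0.13403 / 0.8891 ≈ 0.1507

PS ≈ 0.151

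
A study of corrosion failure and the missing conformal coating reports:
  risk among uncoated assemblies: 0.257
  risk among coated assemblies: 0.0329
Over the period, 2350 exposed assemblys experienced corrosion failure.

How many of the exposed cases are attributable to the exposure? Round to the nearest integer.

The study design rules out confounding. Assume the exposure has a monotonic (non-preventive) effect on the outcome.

about 2049 cases

Let p₁ = 0.257, p₀ = 0.0329.
PN = (p₁ − p₀)/p₁ = (0.257 − 0.0329) / 0.257 ≈ 0.87198.
Attributable cases ≈ PN × (exposed cases) = 0.87198 × 2350 ≈ 2049.16.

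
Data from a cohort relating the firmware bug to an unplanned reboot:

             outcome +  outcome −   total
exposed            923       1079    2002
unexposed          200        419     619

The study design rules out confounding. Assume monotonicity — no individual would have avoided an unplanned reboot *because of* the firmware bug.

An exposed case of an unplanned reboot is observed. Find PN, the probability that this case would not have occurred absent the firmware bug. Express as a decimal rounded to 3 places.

p₁ = P(outcome | exposed) = 923/2002 = 0.46104
p₀ = P(outcome | unexposed) = 200/619 = 0.3231
Under exogeneity and monotonicity, PN = (p₁ − p₀) / p₁.
PN = (0.46104 − 0.3231) / 0.46104 = 0.13794 / 0.46104 ≈ 0.2992

PN ≈ 0.299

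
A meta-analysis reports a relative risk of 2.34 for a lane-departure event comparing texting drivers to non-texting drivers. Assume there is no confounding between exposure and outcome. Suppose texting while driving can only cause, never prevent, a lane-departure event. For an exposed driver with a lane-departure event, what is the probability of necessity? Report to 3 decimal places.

PN ≈ 0.573

Under exogeneity and monotonicity, PN = (RR − 1) / RR = 1 − 1/RR.
PN = (2.34 − 1) / 2.34 = 1.34 / 2.34 ≈ 0.5726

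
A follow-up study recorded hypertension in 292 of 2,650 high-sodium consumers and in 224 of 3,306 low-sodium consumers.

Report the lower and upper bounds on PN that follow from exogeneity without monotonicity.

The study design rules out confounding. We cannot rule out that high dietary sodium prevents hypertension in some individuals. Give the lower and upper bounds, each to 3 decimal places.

0.385 ≤ PN ≤ 1.000

p₁ = P(outcome | exposed) = 292/2650 = 0.11019
p₀ = P(outcome | unexposed) = 224/3306 = 0.067756
Under exogeneity alone the bounds on PN are max{0,(p₁−p₀)/p₁} ≤ PN ≤ min{1,(1−p₀)/p₁}.
  lower = (p₁ − p₀)/p₁ = 0.042433 / 0.11019 ≈ 0.3851
  upper = min{1, (1 − p₀)/p₁} = 0.93224 / 0.11019 ≈ 8.4604 → capped at 1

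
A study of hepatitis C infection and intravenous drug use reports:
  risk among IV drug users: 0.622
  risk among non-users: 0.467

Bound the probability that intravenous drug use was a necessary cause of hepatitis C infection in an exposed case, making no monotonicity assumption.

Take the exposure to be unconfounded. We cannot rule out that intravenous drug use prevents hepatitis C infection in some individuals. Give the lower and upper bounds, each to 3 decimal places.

0.249 ≤ PN ≤ 0.857

Let p₁ = 0.622, p₀ = 0.467.
Under exogeneity alone the bounds on PN are max{0,(p₁−p₀)/p₁} ≤ PN ≤ min{1,(1−p₀)/p₁}.
  lower = (p₁ − p₀)/p₁ = 0.155 / 0.622 ≈ 0.2492
  upper = min{1, (1 − p₀)/p₁} = 0.533 / 0.622 ≈ 0.8569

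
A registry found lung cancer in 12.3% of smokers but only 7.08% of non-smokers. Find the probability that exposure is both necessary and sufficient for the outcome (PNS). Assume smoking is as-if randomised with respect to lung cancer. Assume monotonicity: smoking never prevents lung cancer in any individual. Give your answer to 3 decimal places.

PNS ≈ 0.052

p₁ = 0.123, p₀ = 0.0708.
Under exogeneity and monotonicity, PNS = p₁ − p₀.
PNS = 0.123 − 0.0708 = 0.0522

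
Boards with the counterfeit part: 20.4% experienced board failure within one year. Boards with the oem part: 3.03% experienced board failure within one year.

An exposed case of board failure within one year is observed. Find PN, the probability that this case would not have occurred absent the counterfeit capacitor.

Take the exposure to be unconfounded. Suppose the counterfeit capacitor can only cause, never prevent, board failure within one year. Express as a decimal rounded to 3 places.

PN ≈ 0.851

p₁ = 0.204, p₀ = 0.0303.
Under exogeneity and monotonicity, PN = (p₁ − p₀) / p₁.
PN = (0.204 − 0.0303) / 0.204 = 0.1737 / 0.204 ≈ 0.8515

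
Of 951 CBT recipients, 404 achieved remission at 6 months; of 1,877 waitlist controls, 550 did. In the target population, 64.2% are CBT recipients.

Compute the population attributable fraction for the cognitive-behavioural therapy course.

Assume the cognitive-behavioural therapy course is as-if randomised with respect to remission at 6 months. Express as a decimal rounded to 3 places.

p₁ = P(outcome | exposed) = 404/951 = 0.42482
p₀ = P(outcome | unexposed) = 550/1877 = 0.29302
Overall risk P(Y=1) = π·p₁ + (1−π)·p₀ = 0.642×0.42482 + 0.358×0.29302 = 0.37763.
Under exogeneity, PAF = [P(Y=1) − p₀] / P(Y=1).
PAF = (0.37763 − 0.29302) / 0.37763 ≈ 0.2241

PAF ≈ 0.224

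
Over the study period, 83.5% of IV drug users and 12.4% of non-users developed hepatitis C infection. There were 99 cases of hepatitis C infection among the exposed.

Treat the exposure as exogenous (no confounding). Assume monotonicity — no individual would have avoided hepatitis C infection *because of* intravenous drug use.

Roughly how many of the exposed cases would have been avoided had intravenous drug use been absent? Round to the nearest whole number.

about 84 cases

p₁ = 0.835, p₀ = 0.124.
PN = (p₁ − p₀)/p₁ = (0.835 − 0.124) / 0.835 ≈ 0.85150.
Attributable cases ≈ PN × (exposed cases) = 0.85150 × 99 ≈ 84.30.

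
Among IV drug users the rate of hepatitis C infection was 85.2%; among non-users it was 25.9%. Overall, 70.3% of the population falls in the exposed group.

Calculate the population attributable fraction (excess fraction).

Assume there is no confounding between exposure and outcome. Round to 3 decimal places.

PAF ≈ 0.617

p₁ = 0.852, p₀ = 0.259.
Overall risk P(Y=1) = π·p₁ + (1−π)·p₀ = 0.703×0.852 + 0.297×0.259 = 0.67588.
Under exogeneity, PAF = [P(Y=1) − p₀] / P(Y=1).
PAF = (0.67588 − 0.259) / 0.67588 ≈ 0.6168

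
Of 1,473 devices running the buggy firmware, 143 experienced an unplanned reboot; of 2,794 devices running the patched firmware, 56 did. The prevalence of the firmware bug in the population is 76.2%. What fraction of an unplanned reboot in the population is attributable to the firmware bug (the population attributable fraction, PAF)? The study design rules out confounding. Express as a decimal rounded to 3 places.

p₁ = P(outcome | exposed) = 143/1473 = 0.097081
p₀ = P(outcome | unexposed) = 56/2794 = 0.020043
Overall risk P(Y=1) = π·p₁ + (1−π)·p₀ = 0.762×0.097081 + 0.238×0.020043 = 0.078746.
Under exogeneity, PAF = [P(Y=1) − p₀] / P(Y=1).
PAF = (0.078746 − 0.020043) / 0.078746 ≈ 0.7455

PAF ≈ 0.745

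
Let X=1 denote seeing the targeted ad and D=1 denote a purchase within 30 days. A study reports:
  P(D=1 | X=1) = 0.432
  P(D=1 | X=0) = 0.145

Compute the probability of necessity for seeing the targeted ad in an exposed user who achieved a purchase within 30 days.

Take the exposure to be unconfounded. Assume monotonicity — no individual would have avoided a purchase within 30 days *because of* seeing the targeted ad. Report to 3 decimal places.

Let p₁ = 0.432, p₀ = 0.145.
Under exogeneity and monotonicity, PN = (p₁ − p₀) / p₁.
PN = (0.432 − 0.145) / 0.432 = 0.287 / 0.432 ≈ 0.6644

PN ≈ 0.664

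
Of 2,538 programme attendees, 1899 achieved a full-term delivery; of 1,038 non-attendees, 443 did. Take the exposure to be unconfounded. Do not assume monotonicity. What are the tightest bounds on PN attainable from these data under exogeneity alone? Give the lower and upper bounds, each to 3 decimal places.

p₁ = P(outcome | exposed) = 1899/2538 = 0.74823
p₀ = P(outcome | unexposed) = 443/1038 = 0.42678
Under exogeneity alone the bounds on PN are max{0,(p₁−p₀)/p₁} ≤ PN ≤ min{1,(1−p₀)/p₁}.
  lower = (p₁ − p₀)/p₁ = 0.32144 / 0.74823 ≈ 0.4296
  upper = min{1, (1 − p₀)/p₁} = 0.57322 / 0.74823 ≈ 0.7661

0.430 ≤ PN ≤ 0.766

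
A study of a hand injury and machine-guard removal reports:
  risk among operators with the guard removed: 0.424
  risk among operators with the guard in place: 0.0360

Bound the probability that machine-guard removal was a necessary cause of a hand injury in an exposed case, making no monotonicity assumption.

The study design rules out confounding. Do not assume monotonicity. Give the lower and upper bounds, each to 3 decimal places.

0.915 ≤ PN ≤ 1.000

Let p₁ = 0.424, p₀ = 0.036.
Under exogeneity alone the bounds on PN are max{0,(p₁−p₀)/p₁} ≤ PN ≤ min{1,(1−p₀)/p₁}.
  lower = (p₁ − p₀)/p₁ = 0.388 / 0.424 ≈ 0.9151
  upper = min{1, (1 − p₀)/p₁} = 0.964 / 0.424 ≈ 2.2736 → capped at 1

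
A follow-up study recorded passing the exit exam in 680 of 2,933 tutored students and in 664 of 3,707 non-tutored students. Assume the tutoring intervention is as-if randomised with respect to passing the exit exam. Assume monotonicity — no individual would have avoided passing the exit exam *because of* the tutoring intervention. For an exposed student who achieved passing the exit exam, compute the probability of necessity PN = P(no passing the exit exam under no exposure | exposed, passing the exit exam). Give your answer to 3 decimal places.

p₁ = P(outcome | exposed) = 680/2933 = 0.23184
p₀ = P(outcome | unexposed) = 664/3707 = 0.17912
Under exogeneity and monotonicity, PN = (p₁ − p₀) / p₁.
PN = (0.23184 − 0.17912) / 0.23184 = 0.052724 / 0.23184 ≈ 0.2274

PN ≈ 0.227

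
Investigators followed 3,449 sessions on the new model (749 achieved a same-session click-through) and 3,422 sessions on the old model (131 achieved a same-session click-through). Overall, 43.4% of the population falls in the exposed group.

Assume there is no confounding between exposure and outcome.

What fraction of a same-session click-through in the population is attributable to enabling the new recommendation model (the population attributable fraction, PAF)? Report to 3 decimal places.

PAF ≈ 0.670

p₁ = P(outcome | exposed) = 749/3449 = 0.21716
p₀ = P(outcome | unexposed) = 131/3422 = 0.038282
Overall risk P(Y=1) = π·p₁ + (1−π)·p₀ = 0.434×0.21716 + 0.566×0.038282 = 0.11592.
Under exogeneity, PAF = [P(Y=1) − p₀] / P(Y=1).
PAF = (0.11592 − 0.038282) / 0.11592 ≈ 0.6697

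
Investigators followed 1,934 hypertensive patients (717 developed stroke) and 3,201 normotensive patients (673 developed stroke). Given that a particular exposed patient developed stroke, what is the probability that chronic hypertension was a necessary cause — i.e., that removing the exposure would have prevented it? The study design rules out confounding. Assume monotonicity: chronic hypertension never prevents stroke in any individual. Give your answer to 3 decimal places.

PN ≈ 0.433

p₁ = P(outcome | exposed) = 717/1934 = 0.37073
p₀ = P(outcome | unexposed) = 673/3201 = 0.21025
Under exogeneity and monotonicity, PN = (p₁ − p₀) / p₁.
PN = (0.37073 − 0.21025) / 0.37073 = 0.16049 / 0.37073 ≈ 0.4329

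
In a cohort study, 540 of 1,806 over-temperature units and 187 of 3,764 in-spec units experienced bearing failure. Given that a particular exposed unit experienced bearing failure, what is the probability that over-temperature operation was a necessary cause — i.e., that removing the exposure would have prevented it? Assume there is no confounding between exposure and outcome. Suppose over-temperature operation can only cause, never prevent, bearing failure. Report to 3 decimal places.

p₁ = P(outcome | exposed) = 540/1806 = 0.299
p₀ = P(outcome | unexposed) = 187/3764 = 0.049681
Under exogeneity and monotonicity, PN = (p₁ − p₀) / p₁.
PN = (0.299 − 0.049681) / 0.299 = 0.24932 / 0.299 ≈ 0.8338

PN ≈ 0.834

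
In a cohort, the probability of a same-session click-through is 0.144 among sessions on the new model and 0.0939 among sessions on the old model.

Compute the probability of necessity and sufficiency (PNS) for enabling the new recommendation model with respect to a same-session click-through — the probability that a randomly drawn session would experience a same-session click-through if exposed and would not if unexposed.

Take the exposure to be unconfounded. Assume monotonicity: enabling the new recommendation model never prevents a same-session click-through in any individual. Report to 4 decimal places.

PNS ≈ 0.0501

Let p₁ = 0.144, p₀ = 0.0939.
Under exogeneity and monotonicity, PNS = p₁ − p₀.
PNS = 0.144 − 0.0939 = 0.0501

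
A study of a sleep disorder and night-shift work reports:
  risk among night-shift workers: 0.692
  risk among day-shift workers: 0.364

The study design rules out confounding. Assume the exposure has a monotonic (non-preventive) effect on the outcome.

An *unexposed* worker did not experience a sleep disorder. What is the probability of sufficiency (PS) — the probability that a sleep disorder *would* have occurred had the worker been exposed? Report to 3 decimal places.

Let p₁ = 0.692, p₀ = 0.364.
Under exogeneity and monotonicity, PS = (p₁ − p₀) / (1 − p₀).
PS = (0.692 − 0.364) / (1 − 0.364) = 0.328 / 0.636 ≈ 0.5157

PS ≈ 0.516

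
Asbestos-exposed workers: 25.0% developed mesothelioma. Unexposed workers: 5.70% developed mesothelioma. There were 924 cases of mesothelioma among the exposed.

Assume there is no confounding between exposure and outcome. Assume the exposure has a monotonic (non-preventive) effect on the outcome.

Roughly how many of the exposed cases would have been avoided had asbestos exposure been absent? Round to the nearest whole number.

p₁ = 0.25, p₀ = 0.057.
PN = (p₁ − p₀)/p₁ = (0.25 − 0.057) / 0.25 ≈ 0.77200.
Attributable cases ≈ PN × (exposed cases) = 0.77200 × 924 ≈ 713.33.

about 713 cases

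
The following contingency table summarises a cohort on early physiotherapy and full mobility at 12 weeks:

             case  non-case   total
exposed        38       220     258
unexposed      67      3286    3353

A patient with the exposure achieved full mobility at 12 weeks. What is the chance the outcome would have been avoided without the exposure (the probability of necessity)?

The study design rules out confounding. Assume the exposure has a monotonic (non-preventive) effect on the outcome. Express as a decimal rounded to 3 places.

PN ≈ 0.864

p₁ = P(outcome | exposed) = 38/258 = 0.14729
p₀ = P(outcome | unexposed) = 67/3353 = 0.019982
Under exogeneity and monotonicity, PN = (p₁ − p₀) / p₁.
PN = (0.14729 − 0.019982) / 0.14729 = 0.1273 / 0.14729 ≈ 0.8643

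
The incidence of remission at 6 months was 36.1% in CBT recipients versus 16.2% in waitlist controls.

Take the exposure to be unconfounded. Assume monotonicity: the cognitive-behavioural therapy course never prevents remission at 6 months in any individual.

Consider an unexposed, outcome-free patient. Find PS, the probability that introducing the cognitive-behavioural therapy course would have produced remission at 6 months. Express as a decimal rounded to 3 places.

p₁ = 0.361, p₀ = 0.162.
Under exogeneity and monotonicity, PS = (p₁ − p₀) / (1 − p₀).
PS = (0.361 − 0.162) / (1 − 0.162) = 0.199 / 0.838 ≈ 0.2375

PS ≈ 0.237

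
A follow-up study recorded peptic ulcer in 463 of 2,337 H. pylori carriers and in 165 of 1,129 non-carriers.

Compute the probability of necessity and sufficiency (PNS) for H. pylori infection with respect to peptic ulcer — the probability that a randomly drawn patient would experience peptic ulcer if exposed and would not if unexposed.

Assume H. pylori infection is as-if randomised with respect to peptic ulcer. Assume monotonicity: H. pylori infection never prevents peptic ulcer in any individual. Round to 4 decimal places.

PNS ≈ 0.0520

p₁ = P(outcome | exposed) = 463/2337 = 0.19812
p₀ = P(outcome | unexposed) = 165/1129 = 0.14615
Under exogeneity and monotonicity, PNS = p₁ − p₀.
PNS = 0.19812 − 0.14615 = 0.05197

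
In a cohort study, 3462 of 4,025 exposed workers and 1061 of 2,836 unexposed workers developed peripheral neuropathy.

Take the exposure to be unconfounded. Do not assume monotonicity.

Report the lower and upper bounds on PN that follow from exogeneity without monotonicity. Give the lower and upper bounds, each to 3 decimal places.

p₁ = P(outcome | exposed) = 3462/4025 = 0.86012
p₀ = P(outcome | unexposed) = 1061/2836 = 0.37412
Under exogeneity alone the bounds on PN are max{0,(p₁−p₀)/p₁} ≤ PN ≤ min{1,(1−p₀)/p₁}.
  lower = (p₁ − p₀)/p₁ = 0.48601 / 0.86012 ≈ 0.5650
  upper = min{1, (1 − p₀)/p₁} = 0.62588 / 0.86012 ≈ 0.7277

0.565 ≤ PN ≤ 0.728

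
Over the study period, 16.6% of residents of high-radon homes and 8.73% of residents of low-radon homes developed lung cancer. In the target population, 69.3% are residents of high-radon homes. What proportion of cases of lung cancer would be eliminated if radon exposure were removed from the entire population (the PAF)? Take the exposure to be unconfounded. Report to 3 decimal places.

p₁ = 0.166, p₀ = 0.0873.
Overall risk P(Y=1) = π·p₁ + (1−π)·p₀ = 0.693×0.166 + 0.307×0.0873 = 0.14184.
Under exogeneity, PAF = [P(Y=1) − p₀] / P(Y=1).
PAF = (0.14184 − 0.0873) / 0.14184 ≈ 0.3845

PAF ≈ 0.385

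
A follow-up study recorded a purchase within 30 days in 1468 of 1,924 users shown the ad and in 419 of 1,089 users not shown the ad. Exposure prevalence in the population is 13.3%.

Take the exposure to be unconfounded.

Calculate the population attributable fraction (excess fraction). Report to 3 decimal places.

p₁ = P(outcome | exposed) = 1468/1924 = 0.76299
p₀ = P(outcome | unexposed) = 419/1089 = 0.38476
Overall risk P(Y=1) = π·p₁ + (1−π)·p₀ = 0.133×0.76299 + 0.867×0.38476 = 0.43506.
Under exogeneity, PAF = [P(Y=1) − p₀] / P(Y=1).
PAF = (0.43506 − 0.38476) / 0.43506 ≈ 0.1156

PAF ≈ 0.116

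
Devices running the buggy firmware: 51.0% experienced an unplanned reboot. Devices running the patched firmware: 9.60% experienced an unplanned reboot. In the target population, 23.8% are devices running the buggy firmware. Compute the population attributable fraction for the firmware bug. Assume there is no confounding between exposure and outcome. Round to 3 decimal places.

PAF ≈ 0.507

p₁ = 0.51, p₀ = 0.096.
Overall risk P(Y=1) = π·p₁ + (1−π)·p₀ = 0.238×0.51 + 0.762×0.096 = 0.19453.
Under exogeneity, PAF = [P(Y=1) − p₀] / P(Y=1).
PAF = (0.19453 − 0.096) / 0.19453 ≈ 0.5065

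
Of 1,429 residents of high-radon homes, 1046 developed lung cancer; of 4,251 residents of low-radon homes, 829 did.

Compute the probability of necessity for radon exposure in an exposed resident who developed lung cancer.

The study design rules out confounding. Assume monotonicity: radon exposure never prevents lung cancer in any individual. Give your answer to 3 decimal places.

PN ≈ 0.734

p₁ = P(outcome | exposed) = 1046/1429 = 0.73198
p₀ = P(outcome | unexposed) = 829/4251 = 0.19501
Under exogeneity and monotonicity, PN = (p₁ − p₀) / p₁.
PN = (0.73198 − 0.19501) / 0.73198 = 0.53697 / 0.73198 ≈ 0.7336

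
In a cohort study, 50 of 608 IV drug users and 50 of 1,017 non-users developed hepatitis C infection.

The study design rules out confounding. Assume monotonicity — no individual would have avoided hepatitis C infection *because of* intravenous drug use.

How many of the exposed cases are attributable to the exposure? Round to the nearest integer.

p₁ = P(outcome | exposed) = 50/608 = 0.082237
p₀ = P(outcome | unexposed) = 50/1017 = 0.049164
PN = (p₁ − p₀)/p₁ = (0.082237 − 0.049164) / 0.082237 ≈ 0.40216.
Attributable cases ≈ PN × (exposed cases) = 0.40216 × 50 ≈ 20.11.

about 20 cases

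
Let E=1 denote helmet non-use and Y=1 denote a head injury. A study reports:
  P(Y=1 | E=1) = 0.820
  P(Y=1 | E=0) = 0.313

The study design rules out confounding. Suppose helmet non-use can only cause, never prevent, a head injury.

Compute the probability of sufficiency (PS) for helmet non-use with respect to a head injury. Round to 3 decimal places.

PS ≈ 0.738

Let p₁ = 0.82, p₀ = 0.313.
Under exogeneity and monotonicity, PS = (p₁ − p₀) / (1 − p₀).
PS = (0.82 − 0.313) / (1 − 0.313) = 0.507 / 0.687 ≈ 0.7380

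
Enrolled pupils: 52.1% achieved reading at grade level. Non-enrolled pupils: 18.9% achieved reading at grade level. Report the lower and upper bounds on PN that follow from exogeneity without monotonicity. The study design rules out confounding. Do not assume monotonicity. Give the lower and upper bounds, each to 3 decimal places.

0.637 ≤ PN ≤ 1.000

p₁ = 0.521, p₀ = 0.189.
Under exogeneity alone the bounds on PN are max{0,(p₁−p₀)/p₁} ≤ PN ≤ min{1,(1−p₀)/p₁}.
  lower = (p₁ − p₀)/p₁ = 0.332 / 0.521 ≈ 0.6372
  upper = min{1, (1 − p₀)/p₁} = 0.811 / 0.521 ≈ 1.5566 → capped at 1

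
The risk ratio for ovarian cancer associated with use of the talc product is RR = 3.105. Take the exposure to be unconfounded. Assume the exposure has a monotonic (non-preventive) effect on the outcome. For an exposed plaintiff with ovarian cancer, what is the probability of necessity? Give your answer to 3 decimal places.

Under exogeneity and monotonicity, PN = (RR − 1) / RR = 1 − 1/RR.
PN = (3.105 − 1) / 3.105 = 2.105 / 3.105 ≈ 0.6779

PN ≈ 0.678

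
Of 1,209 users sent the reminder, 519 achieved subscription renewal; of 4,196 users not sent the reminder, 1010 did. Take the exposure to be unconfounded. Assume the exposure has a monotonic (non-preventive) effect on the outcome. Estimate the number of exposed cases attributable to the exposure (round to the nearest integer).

p₁ = P(outcome | exposed) = 519/1209 = 0.42928
p₀ = P(outcome | unexposed) = 1010/4196 = 0.24071
PN = (p₁ − p₀)/p₁ = (0.42928 − 0.24071) / 0.42928 ≈ 0.43928.
Attributable cases ≈ PN × (exposed cases) = 0.43928 × 519 ≈ 227.99.

about 228 cases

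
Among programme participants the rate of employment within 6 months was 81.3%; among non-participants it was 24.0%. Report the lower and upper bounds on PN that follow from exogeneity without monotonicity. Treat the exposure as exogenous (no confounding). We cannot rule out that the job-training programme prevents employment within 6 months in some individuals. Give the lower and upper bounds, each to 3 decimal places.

0.705 ≤ PN ≤ 0.935

p₁ = 0.813, p₀ = 0.24.
Under exogeneity alone the bounds on PN are max{0,(p₁−p₀)/p₁} ≤ PN ≤ min{1,(1−p₀)/p₁}.
  lower = (p₁ − p₀)/p₁ = 0.573 / 0.813 ≈ 0.7048
  upper = min{1, (1 − p₀)/p₁} = 0.76 / 0.813 ≈ 0.9348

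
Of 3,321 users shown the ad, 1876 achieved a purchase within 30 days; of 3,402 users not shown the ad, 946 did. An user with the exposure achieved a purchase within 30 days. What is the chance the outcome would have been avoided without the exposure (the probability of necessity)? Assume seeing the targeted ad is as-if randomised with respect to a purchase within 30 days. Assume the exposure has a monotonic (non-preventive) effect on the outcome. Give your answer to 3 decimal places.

PN ≈ 0.508

p₁ = P(outcome | exposed) = 1876/3321 = 0.56489
p₀ = P(outcome | unexposed) = 946/3402 = 0.27807
Under exogeneity and monotonicity, PN = (p₁ − p₀) / p₁.
PN = (0.56489 − 0.27807) / 0.56489 = 0.28682 / 0.56489 ≈ 0.5077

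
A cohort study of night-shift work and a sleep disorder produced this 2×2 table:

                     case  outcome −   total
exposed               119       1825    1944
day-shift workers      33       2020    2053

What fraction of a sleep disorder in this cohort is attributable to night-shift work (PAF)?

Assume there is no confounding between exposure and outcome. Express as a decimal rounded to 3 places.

p₁ = P(outcome | exposed) = 119/1944 = 0.061214
p₀ = P(outcome | unexposed) = 33/2053 = 0.016074
Exposure prevalence π = 1944/3997 = 0.48636; overall risk P(Y=1) = 0.038029.
Under exogeneity, PAF = [P(Y=1) − p₀]/P(Y=1).
PAF = (0.038029 − 0.016074) / 0.038029 ≈ 0.5773

PAF ≈ 0.577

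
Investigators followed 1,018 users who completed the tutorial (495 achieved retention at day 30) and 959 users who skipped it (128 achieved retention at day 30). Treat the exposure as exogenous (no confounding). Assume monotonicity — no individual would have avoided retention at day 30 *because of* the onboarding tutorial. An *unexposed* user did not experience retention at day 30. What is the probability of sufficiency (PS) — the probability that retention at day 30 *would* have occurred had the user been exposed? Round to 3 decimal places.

PS ≈ 0.407

p₁ = P(outcome | exposed) = 495/1018 = 0.48625
p₀ = P(outcome | unexposed) = 128/959 = 0.13347
Under exogeneity and monotonicity, PS = (p₁ − p₀) / (1 − p₀).
PS = (0.48625 − 0.13347) / (1 − 0.13347) = 0.35278 / 0.86653 ≈ 0.4071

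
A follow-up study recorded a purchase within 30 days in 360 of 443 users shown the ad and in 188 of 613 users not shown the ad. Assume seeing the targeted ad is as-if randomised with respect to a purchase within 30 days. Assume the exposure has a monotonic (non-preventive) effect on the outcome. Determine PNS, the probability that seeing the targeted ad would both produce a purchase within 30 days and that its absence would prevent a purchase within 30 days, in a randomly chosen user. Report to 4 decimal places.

p₁ = P(outcome | exposed) = 360/443 = 0.81264
p₀ = P(outcome | unexposed) = 188/613 = 0.30669
Under exogeneity and monotonicity, PNS = p₁ − p₀.
PNS = 0.81264 − 0.30669 = 0.50595

PNS ≈ 0.5060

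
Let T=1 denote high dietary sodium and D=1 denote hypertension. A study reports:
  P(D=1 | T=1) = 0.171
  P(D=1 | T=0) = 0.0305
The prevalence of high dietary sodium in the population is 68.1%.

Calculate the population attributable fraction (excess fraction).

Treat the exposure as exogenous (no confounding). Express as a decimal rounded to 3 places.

PAF ≈ 0.758

Let p₁ = 0.171, p₀ = 0.0305.
Overall risk P(Y=1) = π·p₁ + (1−π)·p₀ = 0.681×0.171 + 0.319×0.0305 = 0.12618.
Under exogeneity, PAF = [P(Y=1) − p₀] / P(Y=1).
PAF = (0.12618 − 0.0305) / 0.12618 ≈ 0.7583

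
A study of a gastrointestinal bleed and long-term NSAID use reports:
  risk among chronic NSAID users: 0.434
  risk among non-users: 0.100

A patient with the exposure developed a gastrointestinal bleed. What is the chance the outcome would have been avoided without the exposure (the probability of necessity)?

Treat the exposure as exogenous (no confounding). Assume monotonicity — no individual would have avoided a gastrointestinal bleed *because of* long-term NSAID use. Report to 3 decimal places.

Let p₁ = 0.434, p₀ = 0.1.
Under exogeneity and monotonicity, PN = (p₁ − p₀) / p₁.
PN = (0.434 − 0.1) / 0.434 = 0.334 / 0.434 ≈ 0.7696

PN ≈ 0.770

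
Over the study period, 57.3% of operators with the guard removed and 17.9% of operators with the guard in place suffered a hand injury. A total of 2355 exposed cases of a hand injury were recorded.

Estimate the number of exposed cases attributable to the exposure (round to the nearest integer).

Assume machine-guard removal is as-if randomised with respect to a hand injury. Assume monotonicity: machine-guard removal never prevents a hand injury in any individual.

p₁ = 0.573, p₀ = 0.179.
PN = (p₁ − p₀)/p₁ = (0.573 − 0.179) / 0.573 ≈ 0.68761.
Attributable cases ≈ PN × (exposed cases) = 0.68761 × 2355 ≈ 1619.32.

about 1619 cases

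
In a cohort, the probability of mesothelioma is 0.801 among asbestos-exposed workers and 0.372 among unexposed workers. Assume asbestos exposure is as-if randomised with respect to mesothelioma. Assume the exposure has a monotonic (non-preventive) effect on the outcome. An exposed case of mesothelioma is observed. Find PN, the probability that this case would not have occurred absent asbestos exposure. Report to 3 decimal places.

PN ≈ 0.536

Let p₁ = 0.801, p₀ = 0.372.
Under exogeneity and monotonicity, PN = (p₁ − p₀) / p₁.
PN = (0.801 − 0.372) / 0.801 = 0.429 / 0.801 ≈ 0.5356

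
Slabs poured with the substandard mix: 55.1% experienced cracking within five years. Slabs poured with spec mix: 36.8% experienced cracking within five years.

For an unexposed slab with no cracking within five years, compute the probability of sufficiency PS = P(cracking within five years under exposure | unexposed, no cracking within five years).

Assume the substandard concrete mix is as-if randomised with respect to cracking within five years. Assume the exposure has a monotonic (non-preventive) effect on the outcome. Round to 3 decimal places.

PS ≈ 0.290

p₁ = 0.551, p₀ = 0.368.
Under exogeneity and monotonicity, PS = (p₁ − p₀) / (1 − p₀).
PS = (0.551 − 0.368) / (1 − 0.368) = 0.183 / 0.632 ≈ 0.2896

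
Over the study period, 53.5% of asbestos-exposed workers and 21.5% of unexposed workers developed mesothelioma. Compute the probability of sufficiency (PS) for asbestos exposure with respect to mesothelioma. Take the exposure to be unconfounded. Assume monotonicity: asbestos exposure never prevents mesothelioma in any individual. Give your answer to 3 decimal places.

PS ≈ 0.408

p₁ = 0.535, p₀ = 0.215.
Under exogeneity and monotonicity, PS = (p₁ − p₀) / (1 − p₀).
PS = (0.535 − 0.215) / (1 − 0.215) = 0.32 / 0.785 ≈ 0.4076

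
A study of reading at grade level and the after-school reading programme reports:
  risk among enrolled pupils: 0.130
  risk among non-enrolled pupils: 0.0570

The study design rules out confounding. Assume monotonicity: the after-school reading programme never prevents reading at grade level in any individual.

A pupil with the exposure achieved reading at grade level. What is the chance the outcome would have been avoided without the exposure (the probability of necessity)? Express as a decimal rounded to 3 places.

PN ≈ 0.562

Let p₁ = 0.13, p₀ = 0.057.
Under exogeneity and monotonicity, PN = (p₁ − p₀) / p₁.
PN = (0.13 − 0.057) / 0.13 = 0.073 / 0.13 ≈ 0.5615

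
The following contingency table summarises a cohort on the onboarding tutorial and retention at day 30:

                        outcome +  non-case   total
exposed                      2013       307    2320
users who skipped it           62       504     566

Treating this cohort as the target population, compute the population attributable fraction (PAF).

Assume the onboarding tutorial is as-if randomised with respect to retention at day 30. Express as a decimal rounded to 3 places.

p₁ = P(outcome | exposed) = 2013/2320 = 0.86767
p₀ = P(outcome | unexposed) = 62/566 = 0.10954
Exposure prevalence π = 2320/2886 = 0.80388; overall risk P(Y=1) = 0.71899.
Under exogeneity, PAF = [P(Y=1) − p₀]/P(Y=1).
PAF = (0.71899 − 0.10954) / 0.71899 ≈ 0.8476

PAF ≈ 0.848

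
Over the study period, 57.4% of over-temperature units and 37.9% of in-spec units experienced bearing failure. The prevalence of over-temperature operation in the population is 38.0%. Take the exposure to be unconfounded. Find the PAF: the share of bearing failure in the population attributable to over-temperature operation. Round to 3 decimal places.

p₁ = 0.574, p₀ = 0.379.
Overall risk P(Y=1) = π·p₁ + (1−π)·p₀ = 0.38×0.574 + 0.62×0.379 = 0.4531.
Under exogeneity, PAF = [P(Y=1) − p₀] / P(Y=1).
PAF = (0.4531 − 0.379) / 0.4531 ≈ 0.1635

PAF ≈ 0.164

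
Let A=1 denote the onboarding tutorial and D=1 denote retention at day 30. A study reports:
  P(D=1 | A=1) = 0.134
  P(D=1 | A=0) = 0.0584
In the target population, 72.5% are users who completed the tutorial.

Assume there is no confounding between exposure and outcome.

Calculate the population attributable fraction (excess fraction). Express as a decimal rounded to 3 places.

PAF ≈ 0.484

Let p₁ = 0.134, p₀ = 0.0584.
Overall risk P(Y=1) = π·p₁ + (1−π)·p₀ = 0.725×0.134 + 0.275×0.0584 = 0.11321.
Under exogeneity, PAF = [P(Y=1) − p₀] / P(Y=1).
PAF = (0.11321 − 0.0584) / 0.11321 ≈ 0.4841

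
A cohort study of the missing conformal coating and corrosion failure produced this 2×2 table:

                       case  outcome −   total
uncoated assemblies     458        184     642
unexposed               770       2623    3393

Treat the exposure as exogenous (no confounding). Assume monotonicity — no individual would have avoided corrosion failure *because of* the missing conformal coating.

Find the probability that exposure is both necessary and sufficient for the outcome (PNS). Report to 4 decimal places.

PNS ≈ 0.4865

p₁ = P(outcome | exposed) = 458/642 = 0.7134
p₀ = P(outcome | unexposed) = 770/3393 = 0.22694
Under exogeneity and monotonicity, PNS = p₁ − p₀.
PNS = 0.7134 − 0.22694 = 0.48646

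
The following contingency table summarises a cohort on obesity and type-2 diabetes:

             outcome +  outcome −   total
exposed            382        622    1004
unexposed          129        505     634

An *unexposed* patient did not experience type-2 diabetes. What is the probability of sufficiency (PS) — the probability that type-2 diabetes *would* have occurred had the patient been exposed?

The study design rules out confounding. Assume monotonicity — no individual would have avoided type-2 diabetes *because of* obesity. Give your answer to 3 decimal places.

PS ≈ 0.222

p₁ = P(outcome | exposed) = 382/1004 = 0.38048
p₀ = P(outcome | unexposed) = 129/634 = 0.20347
Under exogeneity and monotonicity, PS = (p₁ − p₀)/(1 − p₀).
PS = (0.38048 − 0.20347) / 0.79653 ≈ 0.2222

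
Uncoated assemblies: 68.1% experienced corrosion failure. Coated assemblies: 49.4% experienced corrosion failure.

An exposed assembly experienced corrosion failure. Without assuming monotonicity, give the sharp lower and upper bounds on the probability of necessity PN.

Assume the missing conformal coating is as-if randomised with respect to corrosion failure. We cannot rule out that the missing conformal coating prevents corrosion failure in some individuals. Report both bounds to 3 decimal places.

0.275 ≤ PN ≤ 0.743

p₁ = 0.681, p₀ = 0.494.
Under exogeneity alone the bounds on PN are max{0,(p₁−p₀)/p₁} ≤ PN ≤ min{1,(1−p₀)/p₁}.
  lower = (p₁ − p₀)/p₁ = 0.187 / 0.681 ≈ 0.2746
  upper = min{1, (1 − p₀)/p₁} = 0.506 / 0.681 ≈ 0.7430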